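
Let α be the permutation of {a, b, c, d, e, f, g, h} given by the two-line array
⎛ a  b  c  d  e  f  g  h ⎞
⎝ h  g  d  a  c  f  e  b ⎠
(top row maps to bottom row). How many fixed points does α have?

The fixed points (elements with α(x) = x) are {f}, so there is 1.

1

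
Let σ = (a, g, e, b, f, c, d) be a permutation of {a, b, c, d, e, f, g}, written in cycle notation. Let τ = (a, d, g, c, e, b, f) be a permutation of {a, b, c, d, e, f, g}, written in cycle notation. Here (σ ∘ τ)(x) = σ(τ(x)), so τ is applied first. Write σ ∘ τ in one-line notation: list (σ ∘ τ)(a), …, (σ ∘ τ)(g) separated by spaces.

a c b e f g d

Chase each element through τ then σ: a → d → a; b → f → c; c → e → b; d → g → e; e → b → f; f → a → g; g → c → d.
Collecting the images, σ ∘ τ = [a c b e f g d].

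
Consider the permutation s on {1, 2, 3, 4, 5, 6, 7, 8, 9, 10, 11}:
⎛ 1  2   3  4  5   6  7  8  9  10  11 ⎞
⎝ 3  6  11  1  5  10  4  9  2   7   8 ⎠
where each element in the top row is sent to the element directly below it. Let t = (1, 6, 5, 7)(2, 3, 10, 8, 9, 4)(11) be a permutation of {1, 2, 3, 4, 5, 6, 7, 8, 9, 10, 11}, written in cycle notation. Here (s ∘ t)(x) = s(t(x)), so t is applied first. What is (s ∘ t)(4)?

(s ∘ t)(4) = s(t(4)). t(4) = 2, then s(2) = 6. So (s ∘ t)(4) = 6.

6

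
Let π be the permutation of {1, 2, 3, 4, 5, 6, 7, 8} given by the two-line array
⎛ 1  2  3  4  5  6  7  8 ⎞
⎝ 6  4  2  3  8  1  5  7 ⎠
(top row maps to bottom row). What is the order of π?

6

Decomposing into disjoint cycles gives cycle lengths 3, 3, 2.
Since disjoint cycles commute, ord(π) = lcm(3, 3, 2) = 6.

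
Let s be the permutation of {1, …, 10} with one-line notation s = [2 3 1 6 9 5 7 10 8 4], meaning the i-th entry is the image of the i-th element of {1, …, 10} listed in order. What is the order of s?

6

Decomposing into disjoint cycles gives cycle lengths 6, 3, 1.
The order is lcm(6, 3) = 6.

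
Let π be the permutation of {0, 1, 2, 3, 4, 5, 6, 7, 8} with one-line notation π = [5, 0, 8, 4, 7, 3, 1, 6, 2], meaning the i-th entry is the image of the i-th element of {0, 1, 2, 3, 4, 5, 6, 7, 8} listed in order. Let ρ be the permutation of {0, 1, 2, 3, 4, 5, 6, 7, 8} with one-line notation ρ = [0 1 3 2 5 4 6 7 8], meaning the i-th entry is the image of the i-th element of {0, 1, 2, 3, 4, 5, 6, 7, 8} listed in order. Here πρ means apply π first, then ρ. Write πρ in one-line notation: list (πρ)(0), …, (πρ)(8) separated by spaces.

Chase each element through π then ρ: 0 → 5 → 4; 1 → 0 → 0; 2 → 8 → 8; 3 → 4 → 5; 4 → 7 → 7; 5 → 3 → 2; 6 → 1 → 1; 7 → 6 → 6; 8 → 2 → 3.
So πρ in one-line form is 4 0 8 5 7 2 1 6 3.

4 0 8 5 7 2 1 6 3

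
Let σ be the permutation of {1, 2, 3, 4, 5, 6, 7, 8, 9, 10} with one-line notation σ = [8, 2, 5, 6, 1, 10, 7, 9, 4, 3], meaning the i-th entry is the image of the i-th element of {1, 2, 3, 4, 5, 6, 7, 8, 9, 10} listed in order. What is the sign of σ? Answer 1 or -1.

-1

In disjoint-cycle form the cycle lengths are 8, 1, 1.
A cycle of length ℓ contributes ℓ−1 transpositions, so σ is a product of 7 transpositions — odd.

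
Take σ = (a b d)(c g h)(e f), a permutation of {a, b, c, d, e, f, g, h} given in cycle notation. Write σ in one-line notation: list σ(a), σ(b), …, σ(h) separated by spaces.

Image by image: a→b, b→d, c→g, d→a, e→f, f→e, g→h, h→c.
So the one-line form is b d g a f e h c.

b d g a f e h c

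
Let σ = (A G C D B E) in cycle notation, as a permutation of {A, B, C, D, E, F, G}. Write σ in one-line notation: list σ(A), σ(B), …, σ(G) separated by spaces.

G E D B A F C

Image by image: A→G, B→E, C→D, D→B, E→A, F→F, G→C.
So the one-line form is G E D B A F C.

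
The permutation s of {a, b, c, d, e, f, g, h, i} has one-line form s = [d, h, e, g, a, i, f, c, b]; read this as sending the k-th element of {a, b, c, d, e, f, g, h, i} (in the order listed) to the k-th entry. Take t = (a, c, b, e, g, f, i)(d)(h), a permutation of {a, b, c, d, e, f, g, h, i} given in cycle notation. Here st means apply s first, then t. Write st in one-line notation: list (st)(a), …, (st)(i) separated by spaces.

Chase each element through s then t: a → d → d; b → h → h; c → e → g; d → g → f; e → a → c; f → i → a; g → f → i; h → c → b; i → b → e.
So st in one-line form is d h g f c a i b e.

d h g f c a i b e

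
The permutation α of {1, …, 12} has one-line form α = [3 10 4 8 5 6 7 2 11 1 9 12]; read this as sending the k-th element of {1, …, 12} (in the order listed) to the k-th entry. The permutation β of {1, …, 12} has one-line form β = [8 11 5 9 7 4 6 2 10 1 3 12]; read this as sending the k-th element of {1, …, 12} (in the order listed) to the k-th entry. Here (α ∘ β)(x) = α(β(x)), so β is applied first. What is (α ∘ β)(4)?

11

(α ∘ β)(4) = α(β(4)). β(4) = 9, then α(9) = 11. So (α ∘ β)(4) = 11.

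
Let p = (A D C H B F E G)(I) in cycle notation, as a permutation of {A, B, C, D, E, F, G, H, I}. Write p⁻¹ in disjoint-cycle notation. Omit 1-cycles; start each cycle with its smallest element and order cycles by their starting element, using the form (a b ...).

(A G E F B H C D)

Inverting a permutation written in cycle notation just reverses the order within every cycle.
Reversing each cycle of p and rotating so the smallest element leads gives (A G E F B H C D).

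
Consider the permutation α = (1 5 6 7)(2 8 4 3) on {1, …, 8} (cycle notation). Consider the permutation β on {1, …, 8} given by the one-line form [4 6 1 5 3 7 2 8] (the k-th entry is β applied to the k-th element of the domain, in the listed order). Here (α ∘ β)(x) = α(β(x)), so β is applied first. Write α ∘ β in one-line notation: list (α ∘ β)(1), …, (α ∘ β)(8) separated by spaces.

(α ∘ β)(x) = α(β(x)). Computing each image: α(β(1)) = α(4) = 3, α(β(2)) = α(6) = 7, α(β(3)) = α(1) = 5, α(β(4)) = α(5) = 6, α(β(5)) = α(3) = 2, α(β(6)) = α(7) = 1, α(β(7)) = α(2) = 8, α(β(8)) = α(8) = 4.
Hence α ∘ β = [3 7 5 6 2 1 8 4].

3 7 5 6 2 1 8 4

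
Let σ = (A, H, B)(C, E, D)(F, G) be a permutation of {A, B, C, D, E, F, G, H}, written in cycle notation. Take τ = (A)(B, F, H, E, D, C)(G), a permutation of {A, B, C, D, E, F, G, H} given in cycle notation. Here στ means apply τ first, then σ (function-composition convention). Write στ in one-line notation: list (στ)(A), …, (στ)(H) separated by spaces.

H G A E C B F D

(στ)(x) = σ(τ(x)). Computing each image: σ(τ(A)) = σ(A) = H, σ(τ(B)) = σ(F) = G, σ(τ(C)) = σ(B) = A, σ(τ(D)) = σ(C) = E, σ(τ(E)) = σ(D) = C, σ(τ(F)) = σ(H) = B, σ(τ(G)) = σ(G) = F, σ(τ(H)) = σ(E) = D.
Hence στ = [H G A E C B F D].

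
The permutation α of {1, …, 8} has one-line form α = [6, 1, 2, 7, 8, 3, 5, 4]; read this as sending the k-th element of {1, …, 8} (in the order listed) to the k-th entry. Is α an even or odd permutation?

In disjoint-cycle form the cycle lengths are 4, 4.
A cycle of length ℓ contributes ℓ−1 transpositions, so α is a product of 3 + 3 = 6 transpositions — even.

even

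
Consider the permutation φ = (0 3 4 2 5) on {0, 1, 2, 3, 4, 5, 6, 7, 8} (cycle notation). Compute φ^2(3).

2

3 lies in the 5-cycle (0 3 4 2 5).
Advancing 2 steps from 3: 3 → 4 → 2.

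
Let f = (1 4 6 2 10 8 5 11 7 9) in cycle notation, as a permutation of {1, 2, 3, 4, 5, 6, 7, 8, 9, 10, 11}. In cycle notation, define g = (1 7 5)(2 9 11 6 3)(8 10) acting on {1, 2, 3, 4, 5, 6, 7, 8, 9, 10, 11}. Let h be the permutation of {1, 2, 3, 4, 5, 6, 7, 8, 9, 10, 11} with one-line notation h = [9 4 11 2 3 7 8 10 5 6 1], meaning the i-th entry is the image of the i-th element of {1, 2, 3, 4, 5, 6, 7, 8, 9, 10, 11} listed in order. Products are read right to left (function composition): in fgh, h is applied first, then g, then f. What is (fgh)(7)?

Chase 7: h(7) = 8; g(8) = 10; f(10) = 8. Hence (fgh)(7) = 8.

8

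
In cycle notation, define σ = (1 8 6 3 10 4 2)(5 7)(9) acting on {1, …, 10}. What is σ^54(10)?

10 lies in the 7-cycle (1 8 6 3 10 4 2).
Powers repeat with period 7 on this cycle, and 54 mod 7 = 5, so σ^54(10) = σ^5(10).
Advancing 5 steps from 10: 10 → 4 → 2 → 1 → 8 → 6.

6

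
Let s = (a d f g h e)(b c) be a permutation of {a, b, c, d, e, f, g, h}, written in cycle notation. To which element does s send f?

g

In the cycle (a d f g h e), f is followed by g, so s(f) = g.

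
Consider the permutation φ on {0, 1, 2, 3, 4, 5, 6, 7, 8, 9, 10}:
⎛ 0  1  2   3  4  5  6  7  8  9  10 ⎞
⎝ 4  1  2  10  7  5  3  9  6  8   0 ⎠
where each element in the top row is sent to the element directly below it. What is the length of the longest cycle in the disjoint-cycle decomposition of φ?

8

Decomposing into disjoint cycles gives (0 4 7 9 8 6 3 10); the longest has length 8.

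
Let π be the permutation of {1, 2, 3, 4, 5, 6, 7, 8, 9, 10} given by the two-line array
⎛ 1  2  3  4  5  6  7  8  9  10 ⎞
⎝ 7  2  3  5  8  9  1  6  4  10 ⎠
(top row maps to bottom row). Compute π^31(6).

9

Tracing 6 → 9 → … returns to 6 after 5 steps, so 6 lies in a 5-cycle (4 5 8 6 9).
Powers repeat with period 5 on this cycle, and 31 mod 5 = 1, so π^31(6) = π^1(6).
Advancing 1 step from 6: 6 → 9.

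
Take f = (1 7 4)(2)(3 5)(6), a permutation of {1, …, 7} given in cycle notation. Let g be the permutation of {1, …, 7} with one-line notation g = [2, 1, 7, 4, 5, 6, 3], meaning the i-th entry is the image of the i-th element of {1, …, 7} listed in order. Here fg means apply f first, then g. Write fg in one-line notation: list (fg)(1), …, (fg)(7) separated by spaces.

3 1 5 2 7 6 4

(fg)(x) = g(f(x)). Computing each image: g(f(1)) = g(7) = 3, g(f(2)) = g(2) = 1, g(f(3)) = g(5) = 5, g(f(4)) = g(1) = 2, g(f(5)) = g(3) = 7, g(f(6)) = g(6) = 6, g(f(7)) = g(4) = 4.
Hence fg = [3 1 5 2 7 6 4].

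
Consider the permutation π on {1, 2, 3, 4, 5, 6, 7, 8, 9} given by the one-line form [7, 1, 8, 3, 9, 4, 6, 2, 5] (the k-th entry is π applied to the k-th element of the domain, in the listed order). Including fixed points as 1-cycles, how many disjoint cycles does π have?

2

The cycle decomposition is (1, 7, 6, 4, 3, 8, 2)(5, 9), which has 2 cycles (counting 1-cycles).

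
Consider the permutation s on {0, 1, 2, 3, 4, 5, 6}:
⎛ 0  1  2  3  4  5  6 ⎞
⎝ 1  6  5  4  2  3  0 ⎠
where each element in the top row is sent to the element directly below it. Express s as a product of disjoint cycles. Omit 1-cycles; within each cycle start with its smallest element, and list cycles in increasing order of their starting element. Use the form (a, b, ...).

(0, 1, 6)(2, 5, 3, 4)

Iterating s from 0 gives 0 → 1 → 6 → 0; that is the 3-cycle (0, 1, 6).
Continuing from each remaining unvisited element yields (0, 1, 6)(2, 5, 3, 4).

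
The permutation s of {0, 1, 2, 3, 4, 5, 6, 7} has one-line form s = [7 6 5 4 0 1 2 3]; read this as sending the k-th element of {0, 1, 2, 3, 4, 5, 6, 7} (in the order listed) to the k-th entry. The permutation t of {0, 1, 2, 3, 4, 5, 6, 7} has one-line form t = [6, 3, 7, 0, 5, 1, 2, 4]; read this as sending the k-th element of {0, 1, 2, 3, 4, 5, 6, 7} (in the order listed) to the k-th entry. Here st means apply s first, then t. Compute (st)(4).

First apply s: s(4) = 0, then t(0) = 6. Thus (st)(4) = 6.

6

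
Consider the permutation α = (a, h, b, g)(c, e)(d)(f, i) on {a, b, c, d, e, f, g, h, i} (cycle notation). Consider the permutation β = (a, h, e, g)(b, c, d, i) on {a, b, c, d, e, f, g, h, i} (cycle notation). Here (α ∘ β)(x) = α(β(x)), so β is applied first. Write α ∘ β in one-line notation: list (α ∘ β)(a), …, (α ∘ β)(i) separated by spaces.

b e d f a i h c g

Chase each element through β then α: a → h → b; b → c → e; c → d → d; d → i → f; e → g → a; f → f → i; g → a → h; h → e → c; i → b → g.
So α ∘ β in one-line form is b e d f a i h c g.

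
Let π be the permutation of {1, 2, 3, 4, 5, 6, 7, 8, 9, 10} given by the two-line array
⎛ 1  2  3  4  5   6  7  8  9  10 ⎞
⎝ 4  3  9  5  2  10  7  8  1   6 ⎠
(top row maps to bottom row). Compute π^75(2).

Tracing 2 → 3 → … returns to 2 after 6 steps, so 2 lies in a 6-cycle (1, 4, 5, 2, 3, 9).
Powers repeat with period 6 on this cycle, and 75 mod 6 = 3, so π^75(2) = π^3(2).
Advancing 3 steps from 2: 2 → 3 → 9 → 1.

1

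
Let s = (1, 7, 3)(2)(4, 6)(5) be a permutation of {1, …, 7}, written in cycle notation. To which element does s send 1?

7

In the cycle (1, 7, 3), 1 is followed by 7, so s(1) = 7.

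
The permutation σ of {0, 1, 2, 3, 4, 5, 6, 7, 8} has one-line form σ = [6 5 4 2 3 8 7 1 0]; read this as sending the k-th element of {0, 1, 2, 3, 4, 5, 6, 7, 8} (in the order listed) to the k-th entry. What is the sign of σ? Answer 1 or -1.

In disjoint-cycle form the cycle lengths are 6, 3.
A cycle is odd iff its length is even; σ has 1 even-length cycle, so sgn(σ) = (−1)^1 and σ is odd.

-1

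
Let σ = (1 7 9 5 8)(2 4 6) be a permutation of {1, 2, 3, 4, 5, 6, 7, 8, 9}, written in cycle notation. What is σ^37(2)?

2 lies in the 3-cycle (2 4 6).
On a 3-cycle, σ^3 is the identity, so σ^37 = σ^1 there (37 ≡ 1 mod 3).
Stepping 1 place around the cycle: 2 → 4.

4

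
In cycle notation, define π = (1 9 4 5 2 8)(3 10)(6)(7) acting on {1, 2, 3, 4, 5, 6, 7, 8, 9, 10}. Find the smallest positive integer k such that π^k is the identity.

The cycle type of π is (6, 2, 1, 1).
The order is lcm(6, 2) = 6.

6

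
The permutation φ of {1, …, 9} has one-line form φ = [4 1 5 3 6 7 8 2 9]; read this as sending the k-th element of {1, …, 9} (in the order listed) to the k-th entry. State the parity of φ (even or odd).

In disjoint-cycle form the cycle lengths are 8, 1.
A cycle is odd iff its length is even; φ has 1 even-length cycle, so sgn(φ) = (−1)^1 and φ is odd.

odd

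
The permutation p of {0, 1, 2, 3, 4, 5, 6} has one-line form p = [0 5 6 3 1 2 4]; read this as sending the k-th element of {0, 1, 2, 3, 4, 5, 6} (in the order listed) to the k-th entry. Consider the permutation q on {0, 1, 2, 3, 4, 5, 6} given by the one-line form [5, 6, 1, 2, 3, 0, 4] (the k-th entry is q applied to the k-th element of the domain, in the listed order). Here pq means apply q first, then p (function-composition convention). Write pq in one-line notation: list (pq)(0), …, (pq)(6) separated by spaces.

2 4 5 6 3 0 1

(pq)(x) = p(q(x)). Computing each image: p(q(0)) = p(5) = 2, p(q(1)) = p(6) = 4, p(q(2)) = p(1) = 5, p(q(3)) = p(2) = 6, p(q(4)) = p(3) = 3, p(q(5)) = p(0) = 0, p(q(6)) = p(4) = 1.
Hence pq = [2 4 5 6 3 0 1].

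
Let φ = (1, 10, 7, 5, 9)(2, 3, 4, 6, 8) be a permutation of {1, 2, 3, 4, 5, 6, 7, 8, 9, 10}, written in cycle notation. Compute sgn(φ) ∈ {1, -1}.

The cycle lengths are 5, 5.
A cycle is odd iff its length is even; φ has 0 even-length cycles, so sgn(φ) = (−1)^0 and φ is even.

1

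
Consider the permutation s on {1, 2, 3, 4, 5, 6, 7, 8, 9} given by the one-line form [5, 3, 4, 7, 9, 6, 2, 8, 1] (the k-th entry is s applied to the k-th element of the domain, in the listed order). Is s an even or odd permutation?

odd

In disjoint-cycle form the cycle lengths are 4, 3, 1, 1.
A cycle of length ℓ contributes ℓ−1 transpositions, so s is a product of 3 + 2 = 5 transpositions — odd.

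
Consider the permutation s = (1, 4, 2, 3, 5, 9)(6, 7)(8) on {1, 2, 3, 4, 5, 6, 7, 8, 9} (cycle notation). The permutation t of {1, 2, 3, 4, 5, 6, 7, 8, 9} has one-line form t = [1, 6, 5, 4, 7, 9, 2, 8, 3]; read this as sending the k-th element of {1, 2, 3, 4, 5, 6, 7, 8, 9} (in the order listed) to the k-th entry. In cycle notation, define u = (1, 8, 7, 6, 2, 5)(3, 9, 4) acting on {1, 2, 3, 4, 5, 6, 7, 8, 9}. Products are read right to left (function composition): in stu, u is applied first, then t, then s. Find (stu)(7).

(stu)(7) = s(t(u(7))). u(7) = 6, then t(6) = 9, then s(9) = 1, so the result is 1.

1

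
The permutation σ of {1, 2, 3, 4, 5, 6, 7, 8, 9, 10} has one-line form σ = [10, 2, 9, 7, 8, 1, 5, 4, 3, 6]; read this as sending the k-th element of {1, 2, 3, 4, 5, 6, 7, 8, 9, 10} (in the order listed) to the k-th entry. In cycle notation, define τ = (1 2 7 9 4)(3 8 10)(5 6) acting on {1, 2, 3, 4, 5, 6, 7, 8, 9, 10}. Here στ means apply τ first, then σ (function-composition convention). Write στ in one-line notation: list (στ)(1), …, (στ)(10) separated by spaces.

Chase each element through τ then σ: 1 → 2 → 2; 2 → 7 → 5; 3 → 8 → 4; 4 → 1 → 10; 5 → 6 → 1; 6 → 5 → 8; 7 → 9 → 3; 8 → 10 → 6; 9 → 4 → 7; 10 → 3 → 9.
So στ in one-line form is 2 5 4 10 1 8 3 6 7 9.

2 5 4 10 1 8 3 6 7 9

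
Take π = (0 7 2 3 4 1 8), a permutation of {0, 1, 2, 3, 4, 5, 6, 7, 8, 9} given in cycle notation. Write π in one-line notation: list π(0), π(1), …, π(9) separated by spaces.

7 8 3 4 1 5 6 2 0 9

Image by image: 0→7, 1→8, 2→3, 3→4, 4→1, 5→5, 6→6, 7→2, 8→0, 9→9.
So the one-line form is 7 8 3 4 1 5 6 2 0 9.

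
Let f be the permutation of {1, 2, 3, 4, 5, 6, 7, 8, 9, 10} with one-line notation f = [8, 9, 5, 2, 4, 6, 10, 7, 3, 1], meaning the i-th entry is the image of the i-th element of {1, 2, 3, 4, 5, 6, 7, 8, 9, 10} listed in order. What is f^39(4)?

5

Tracing 4 → 2 → … returns to 4 after 5 steps, so 4 lies in a 5-cycle (2, 9, 3, 5, 4).
Since the cycle has length 5, f^39 acts on it the same as f^4 (39 mod 5 = 4).
Stepping 4 places around the cycle: 4 → 2 → 9 → 3 → 5.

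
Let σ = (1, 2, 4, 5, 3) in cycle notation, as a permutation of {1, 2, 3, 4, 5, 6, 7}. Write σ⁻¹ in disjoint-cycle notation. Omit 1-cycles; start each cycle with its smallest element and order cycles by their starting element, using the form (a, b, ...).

(1, 3, 5, 4, 2)

If σ sends a → b within a cycle, σ⁻¹ sends b → a; equivalently, reverse each cycle.
Reversing each cycle of σ and rotating so the smallest element leads gives (1, 3, 5, 4, 2).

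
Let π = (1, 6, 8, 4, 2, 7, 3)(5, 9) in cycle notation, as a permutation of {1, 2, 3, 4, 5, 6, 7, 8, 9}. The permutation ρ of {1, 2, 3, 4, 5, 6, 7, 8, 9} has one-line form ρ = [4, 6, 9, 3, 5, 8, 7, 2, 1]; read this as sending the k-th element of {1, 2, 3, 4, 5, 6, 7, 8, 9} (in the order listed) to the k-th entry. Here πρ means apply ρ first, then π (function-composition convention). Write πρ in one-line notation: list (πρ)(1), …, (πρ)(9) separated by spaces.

2 8 5 1 9 4 3 7 6

(πρ)(x) = π(ρ(x)). Computing each image: π(ρ(1)) = π(4) = 2, π(ρ(2)) = π(6) = 8, π(ρ(3)) = π(9) = 5, π(ρ(4)) = π(3) = 1, π(ρ(5)) = π(5) = 9, π(ρ(6)) = π(8) = 4, π(ρ(7)) = π(7) = 3, π(ρ(8)) = π(2) = 7, π(ρ(9)) = π(1) = 6.
Hence πρ = [2 8 5 1 9 4 3 7 6].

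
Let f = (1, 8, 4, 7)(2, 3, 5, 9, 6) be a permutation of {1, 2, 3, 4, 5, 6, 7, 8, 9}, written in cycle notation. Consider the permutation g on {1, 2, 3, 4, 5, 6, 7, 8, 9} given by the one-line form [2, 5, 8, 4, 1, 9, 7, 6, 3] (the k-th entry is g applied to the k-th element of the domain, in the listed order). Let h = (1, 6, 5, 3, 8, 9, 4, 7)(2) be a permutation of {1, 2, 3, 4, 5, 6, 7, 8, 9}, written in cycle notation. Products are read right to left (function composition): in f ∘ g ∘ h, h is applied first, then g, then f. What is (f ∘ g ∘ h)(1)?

6

Apply the permutations in order: h(1) = 6, then g(6) = 9, then f(9) = 6. So (f ∘ g ∘ h)(1) = 6.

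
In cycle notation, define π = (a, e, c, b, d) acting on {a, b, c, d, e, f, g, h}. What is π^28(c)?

a

c lies in the 5-cycle (a, e, c, b, d).
Since the cycle has length 5, π^28 acts on it the same as π^3 (28 mod 5 = 3).
Stepping 3 places around the cycle: c → b → d → a.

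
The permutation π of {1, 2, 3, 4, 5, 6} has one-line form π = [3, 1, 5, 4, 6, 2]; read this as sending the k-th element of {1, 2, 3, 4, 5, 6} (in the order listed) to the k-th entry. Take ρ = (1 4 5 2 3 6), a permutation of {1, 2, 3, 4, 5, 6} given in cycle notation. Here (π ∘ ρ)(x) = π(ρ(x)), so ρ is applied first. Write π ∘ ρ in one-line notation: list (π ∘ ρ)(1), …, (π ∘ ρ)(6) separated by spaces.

Chase each element through ρ then π: 1 → 4 → 4; 2 → 3 → 5; 3 → 6 → 2; 4 → 5 → 6; 5 → 2 → 1; 6 → 1 → 3.
So π ∘ ρ in one-line form is 4 5 2 6 1 3.

4 5 2 6 1 3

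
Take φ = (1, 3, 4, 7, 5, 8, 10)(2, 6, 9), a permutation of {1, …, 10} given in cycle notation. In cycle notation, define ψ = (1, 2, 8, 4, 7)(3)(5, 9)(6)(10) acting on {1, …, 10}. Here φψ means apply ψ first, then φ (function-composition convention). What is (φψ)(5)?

2

First apply ψ: ψ(5) = 9, then φ(9) = 2. Thus (φψ)(5) = 2.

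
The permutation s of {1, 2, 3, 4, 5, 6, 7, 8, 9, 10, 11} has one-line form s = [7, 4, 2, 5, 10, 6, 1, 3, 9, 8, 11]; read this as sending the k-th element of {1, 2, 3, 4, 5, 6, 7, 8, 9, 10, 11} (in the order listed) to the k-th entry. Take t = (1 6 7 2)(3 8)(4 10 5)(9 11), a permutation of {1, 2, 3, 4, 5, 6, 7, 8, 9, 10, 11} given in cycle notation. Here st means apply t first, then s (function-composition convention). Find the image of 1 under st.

t(1) = 6, then s(6) = 6; composing gives (st)(1) = 6.

6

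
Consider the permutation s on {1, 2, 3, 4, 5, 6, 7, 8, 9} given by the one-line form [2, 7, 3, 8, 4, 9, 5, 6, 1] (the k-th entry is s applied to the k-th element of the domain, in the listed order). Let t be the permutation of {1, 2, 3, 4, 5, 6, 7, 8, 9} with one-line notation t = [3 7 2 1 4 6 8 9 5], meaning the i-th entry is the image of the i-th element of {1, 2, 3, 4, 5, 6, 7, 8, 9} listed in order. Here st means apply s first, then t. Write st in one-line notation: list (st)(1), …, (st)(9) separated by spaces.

7 8 2 9 1 5 4 6 3

(st)(x) = t(s(x)). Computing each image: t(s(1)) = t(2) = 7, t(s(2)) = t(7) = 8, t(s(3)) = t(3) = 2, t(s(4)) = t(8) = 9, t(s(5)) = t(4) = 1, t(s(6)) = t(9) = 5, t(s(7)) = t(5) = 4, t(s(8)) = t(6) = 6, t(s(9)) = t(1) = 3.
Hence st = [7 8 2 9 1 5 4 6 3].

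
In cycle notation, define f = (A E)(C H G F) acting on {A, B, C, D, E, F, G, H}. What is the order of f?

The cycle type of f is (4, 2, 1, 1).
The order is lcm(4, 2) = 4.

4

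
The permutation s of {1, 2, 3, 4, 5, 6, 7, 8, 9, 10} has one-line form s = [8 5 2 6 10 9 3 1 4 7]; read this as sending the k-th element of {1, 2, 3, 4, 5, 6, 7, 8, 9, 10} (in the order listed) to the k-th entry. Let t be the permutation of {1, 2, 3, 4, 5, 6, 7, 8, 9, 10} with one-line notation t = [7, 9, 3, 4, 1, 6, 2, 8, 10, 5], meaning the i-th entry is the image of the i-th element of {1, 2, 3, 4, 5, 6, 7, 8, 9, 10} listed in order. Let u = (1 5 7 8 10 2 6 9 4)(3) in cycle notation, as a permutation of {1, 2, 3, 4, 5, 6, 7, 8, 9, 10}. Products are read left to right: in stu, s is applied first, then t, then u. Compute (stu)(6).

2

Chase 6: s(6) = 9; t(9) = 10; u(10) = 2. Hence (stu)(6) = 2.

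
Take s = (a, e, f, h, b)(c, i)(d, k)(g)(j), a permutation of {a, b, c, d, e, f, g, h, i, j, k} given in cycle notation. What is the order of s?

The disjoint cycles have lengths 5, 2, 2, 1, 1.
Since disjoint cycles commute, ord(s) = lcm(5, 2, 2) = 10.

10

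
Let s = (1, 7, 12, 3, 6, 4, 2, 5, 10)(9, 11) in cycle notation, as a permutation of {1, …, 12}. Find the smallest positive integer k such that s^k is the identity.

18

The cycle type of s is (9, 2, 1).
Since disjoint cycles commute, ord(s) = lcm(9, 2) = 18.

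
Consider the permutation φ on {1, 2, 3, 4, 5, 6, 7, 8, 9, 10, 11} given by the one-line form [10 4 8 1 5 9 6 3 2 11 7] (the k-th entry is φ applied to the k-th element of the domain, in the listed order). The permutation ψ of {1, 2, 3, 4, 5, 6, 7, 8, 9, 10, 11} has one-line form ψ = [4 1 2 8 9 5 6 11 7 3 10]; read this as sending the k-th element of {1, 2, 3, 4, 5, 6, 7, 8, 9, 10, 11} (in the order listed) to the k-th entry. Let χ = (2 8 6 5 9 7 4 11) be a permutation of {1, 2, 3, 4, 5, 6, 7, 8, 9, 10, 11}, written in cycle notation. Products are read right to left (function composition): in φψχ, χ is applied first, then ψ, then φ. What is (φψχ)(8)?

5

Chase 8: χ(8) = 6; ψ(6) = 5; φ(5) = 5. Hence (φψχ)(8) = 5.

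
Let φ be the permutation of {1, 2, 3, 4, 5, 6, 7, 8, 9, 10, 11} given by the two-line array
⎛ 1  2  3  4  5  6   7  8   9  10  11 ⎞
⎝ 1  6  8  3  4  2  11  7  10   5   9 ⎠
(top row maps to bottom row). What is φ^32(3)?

Tracing 3 → 8 → … returns to 3 after 8 steps, so 3 lies in an 8-cycle (3 8 7 11 9 10 5 4).
On an 8-cycle, φ^8 is the identity, so φ^32 = φ^0 there (32 ≡ 0 mod 8).
So φ^32(3) = 3.

3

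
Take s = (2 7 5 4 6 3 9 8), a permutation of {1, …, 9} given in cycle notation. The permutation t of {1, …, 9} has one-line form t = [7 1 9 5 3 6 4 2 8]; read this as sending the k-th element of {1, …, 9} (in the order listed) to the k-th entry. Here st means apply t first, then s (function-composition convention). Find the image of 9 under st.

(st)(9) = s(t(9)). t(9) = 8, then s(8) = 2. So (st)(9) = 2.

2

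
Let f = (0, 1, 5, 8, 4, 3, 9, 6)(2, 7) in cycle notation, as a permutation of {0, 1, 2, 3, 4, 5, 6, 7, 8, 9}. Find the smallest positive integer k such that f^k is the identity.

8

The disjoint cycles have lengths 8, 2.
Since disjoint cycles commute, ord(f) = lcm(8, 2) = 8.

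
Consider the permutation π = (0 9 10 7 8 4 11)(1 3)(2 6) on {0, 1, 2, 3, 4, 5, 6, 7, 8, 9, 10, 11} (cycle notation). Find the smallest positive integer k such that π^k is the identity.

14

The disjoint cycles have lengths 7, 2, 2, 1.
The order of π is the least common multiple of its cycle lengths: lcm(7, 2, 2) = 14.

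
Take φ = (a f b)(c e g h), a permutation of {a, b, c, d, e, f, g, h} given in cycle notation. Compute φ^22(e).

h

e lies in the 4-cycle (c e g h).
Since the cycle has length 4, φ^22 acts on it the same as φ^2 (22 mod 4 = 2).
Advancing 2 steps from e: e → g → h.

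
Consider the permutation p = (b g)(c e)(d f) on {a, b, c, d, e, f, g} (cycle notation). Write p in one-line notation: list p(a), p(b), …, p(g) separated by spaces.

a g e f c d b

Reading each image from the cycles: a↦a, b↦g, c↦e, d↦f, e↦c, f↦d, g↦b.
Listing these in domain order gives a g e f c d b.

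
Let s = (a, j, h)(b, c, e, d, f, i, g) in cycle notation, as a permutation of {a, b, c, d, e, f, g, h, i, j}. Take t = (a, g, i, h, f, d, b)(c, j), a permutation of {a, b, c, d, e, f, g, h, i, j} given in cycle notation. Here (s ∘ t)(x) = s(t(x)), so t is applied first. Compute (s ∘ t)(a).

b

First apply t: t(a) = g, then s(g) = b. Thus (s ∘ t)(a) = b.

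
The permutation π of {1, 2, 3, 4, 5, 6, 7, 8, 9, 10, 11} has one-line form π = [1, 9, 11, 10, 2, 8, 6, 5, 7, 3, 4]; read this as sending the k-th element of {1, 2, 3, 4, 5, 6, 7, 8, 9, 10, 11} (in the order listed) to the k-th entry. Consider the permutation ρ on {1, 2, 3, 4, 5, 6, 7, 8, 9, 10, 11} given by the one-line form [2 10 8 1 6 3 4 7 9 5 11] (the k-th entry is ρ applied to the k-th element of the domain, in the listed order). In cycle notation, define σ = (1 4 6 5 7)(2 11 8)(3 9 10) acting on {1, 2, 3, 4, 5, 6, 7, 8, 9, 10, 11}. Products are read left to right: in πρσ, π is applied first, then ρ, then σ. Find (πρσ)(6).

1

Apply the permutations in order: π(6) = 8, then ρ(8) = 7, then σ(7) = 1. So (πρσ)(6) = 1.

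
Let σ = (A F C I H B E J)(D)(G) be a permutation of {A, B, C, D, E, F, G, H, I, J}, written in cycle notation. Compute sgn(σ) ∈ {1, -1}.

-1

The cycle lengths are 8, 1, 1.
A cycle of length ℓ contributes ℓ−1 transpositions, so σ is a product of 7 transpositions — odd.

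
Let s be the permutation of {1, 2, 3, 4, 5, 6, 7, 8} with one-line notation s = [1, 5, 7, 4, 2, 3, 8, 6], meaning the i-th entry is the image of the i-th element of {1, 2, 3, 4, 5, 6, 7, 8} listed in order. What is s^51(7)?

Tracing 7 → 8 → … returns to 7 after 4 steps, so 7 lies in a 4-cycle (3, 7, 8, 6).
On a 4-cycle, s^4 is the identity, so s^51 = s^3 there (51 ≡ 3 mod 4).
Stepping 3 places around the cycle: 7 → 8 → 6 → 3.

3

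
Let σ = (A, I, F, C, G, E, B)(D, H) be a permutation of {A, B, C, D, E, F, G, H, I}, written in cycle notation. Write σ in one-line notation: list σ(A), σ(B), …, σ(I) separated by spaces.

I A G H B C E D F

Image by image: A↦I, B↦A, C↦G, D↦H, E↦B, F↦C, G↦E, H↦D, I↦F.
So the one-line form is I A G H B C E D F.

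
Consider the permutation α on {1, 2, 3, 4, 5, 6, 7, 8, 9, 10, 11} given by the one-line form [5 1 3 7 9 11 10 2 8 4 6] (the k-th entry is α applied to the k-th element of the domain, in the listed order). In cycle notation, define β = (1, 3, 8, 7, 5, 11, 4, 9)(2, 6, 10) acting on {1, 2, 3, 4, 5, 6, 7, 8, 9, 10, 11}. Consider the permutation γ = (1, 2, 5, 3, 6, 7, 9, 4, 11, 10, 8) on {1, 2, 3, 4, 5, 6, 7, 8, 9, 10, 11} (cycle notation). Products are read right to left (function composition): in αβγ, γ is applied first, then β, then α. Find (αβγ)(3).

Chase 3: γ(3) = 6; β(6) = 10; α(10) = 4. Hence (αβγ)(3) = 4.

4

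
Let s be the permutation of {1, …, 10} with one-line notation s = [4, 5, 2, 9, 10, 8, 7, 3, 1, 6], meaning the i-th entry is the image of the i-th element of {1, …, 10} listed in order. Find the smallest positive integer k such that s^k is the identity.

6

Writing s as disjoint cycles, the cycle lengths are 6, 3, 1.
Since disjoint cycles commute, ord(s) = lcm(6, 3) = 6.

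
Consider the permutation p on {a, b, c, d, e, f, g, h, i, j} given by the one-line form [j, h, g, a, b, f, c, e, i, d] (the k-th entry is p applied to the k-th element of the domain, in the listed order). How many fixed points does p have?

The fixed points (elements with p(x) = x) are {f, i}, so there are 2.

2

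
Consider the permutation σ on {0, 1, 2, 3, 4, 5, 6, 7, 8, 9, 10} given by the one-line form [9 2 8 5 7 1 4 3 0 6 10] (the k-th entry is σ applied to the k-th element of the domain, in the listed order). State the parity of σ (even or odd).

odd

In disjoint-cycle form the cycle lengths are 10, 1.
A cycle is odd iff its length is even; σ has 1 even-length cycle, so sgn(σ) = (−1)^1 and σ is odd.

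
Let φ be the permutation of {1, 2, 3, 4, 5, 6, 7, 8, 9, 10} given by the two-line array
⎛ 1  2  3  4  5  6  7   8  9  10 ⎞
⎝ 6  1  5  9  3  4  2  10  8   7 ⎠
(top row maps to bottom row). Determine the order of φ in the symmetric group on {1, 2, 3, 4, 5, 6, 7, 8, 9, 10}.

8

The disjoint-cycle form of φ has cycle lengths 8, 2.
The order of φ is the least common multiple of its cycle lengths: lcm(8, 2) = 8.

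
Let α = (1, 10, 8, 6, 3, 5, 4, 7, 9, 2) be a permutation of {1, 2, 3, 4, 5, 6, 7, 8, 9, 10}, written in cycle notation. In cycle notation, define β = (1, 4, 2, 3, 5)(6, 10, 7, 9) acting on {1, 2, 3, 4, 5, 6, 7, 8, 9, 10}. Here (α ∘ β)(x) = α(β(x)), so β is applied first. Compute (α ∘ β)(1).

β(1) = 4, then α(4) = 7; composing gives (α ∘ β)(1) = 7.

7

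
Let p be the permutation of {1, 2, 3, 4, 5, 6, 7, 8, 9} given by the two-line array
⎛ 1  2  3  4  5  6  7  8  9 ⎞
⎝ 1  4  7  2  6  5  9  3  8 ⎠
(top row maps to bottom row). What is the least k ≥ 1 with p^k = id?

4

Writing p as disjoint cycles, the cycle lengths are 4, 2, 2, 1.
Since disjoint cycles commute, ord(p) = lcm(4, 2, 2) = 4.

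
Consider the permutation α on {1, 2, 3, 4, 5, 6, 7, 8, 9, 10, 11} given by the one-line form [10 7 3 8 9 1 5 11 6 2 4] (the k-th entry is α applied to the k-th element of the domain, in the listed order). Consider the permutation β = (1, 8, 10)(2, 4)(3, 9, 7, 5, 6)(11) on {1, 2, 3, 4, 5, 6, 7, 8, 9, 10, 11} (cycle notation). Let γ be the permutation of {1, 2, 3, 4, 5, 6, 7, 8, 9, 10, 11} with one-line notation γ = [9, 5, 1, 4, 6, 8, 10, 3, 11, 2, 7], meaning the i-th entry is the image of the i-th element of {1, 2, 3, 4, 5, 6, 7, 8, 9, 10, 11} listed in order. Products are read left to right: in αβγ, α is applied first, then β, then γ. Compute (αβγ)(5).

Apply the permutations in order: α(5) = 9, then β(9) = 7, then γ(7) = 10. So (αβγ)(5) = 10.

10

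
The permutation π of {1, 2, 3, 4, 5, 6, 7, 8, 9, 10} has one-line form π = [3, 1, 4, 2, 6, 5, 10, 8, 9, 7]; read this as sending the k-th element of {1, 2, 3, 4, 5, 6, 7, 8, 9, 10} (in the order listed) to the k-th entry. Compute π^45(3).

4

Tracing 3 → 4 → … returns to 3 after 4 steps, so 3 lies in a 4-cycle (1, 3, 4, 2).
On a 4-cycle, π^4 is the identity, so π^45 = π^1 there (45 ≡ 1 mod 4).
Stepping 1 place around the cycle: 3 → 4.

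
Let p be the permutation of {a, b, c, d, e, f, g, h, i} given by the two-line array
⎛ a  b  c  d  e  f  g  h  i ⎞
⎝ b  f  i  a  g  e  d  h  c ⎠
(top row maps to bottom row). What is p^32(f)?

Tracing f → e → … returns to f after 6 steps, so f lies in a 6-cycle (a, b, f, e, g, d).
On a 6-cycle, p^6 is the identity, so p^32 = p^2 there (32 ≡ 2 mod 6).
Stepping 2 places around the cycle: f → e → g.

g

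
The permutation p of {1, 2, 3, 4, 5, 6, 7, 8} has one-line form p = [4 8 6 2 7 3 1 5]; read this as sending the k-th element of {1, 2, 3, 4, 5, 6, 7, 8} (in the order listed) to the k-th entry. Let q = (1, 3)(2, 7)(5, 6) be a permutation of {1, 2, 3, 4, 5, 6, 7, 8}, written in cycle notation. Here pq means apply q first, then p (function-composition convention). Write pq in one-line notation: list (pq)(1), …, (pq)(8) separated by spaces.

For each element, apply q then p: 1 → 3 → 6; 2 → 7 → 1; 3 → 1 → 4; 4 → 4 → 2; 5 → 6 → 3; 6 → 5 → 7; 7 → 2 → 8; 8 → 8 → 5.
Collecting the images, pq = [6 1 4 2 3 7 8 5].

6 1 4 2 3 7 8 5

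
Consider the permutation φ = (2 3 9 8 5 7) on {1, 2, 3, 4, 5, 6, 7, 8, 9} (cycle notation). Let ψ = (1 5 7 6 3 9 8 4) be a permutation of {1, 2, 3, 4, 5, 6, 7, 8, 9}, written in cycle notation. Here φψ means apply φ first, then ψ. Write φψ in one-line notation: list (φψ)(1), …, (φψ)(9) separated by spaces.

5 9 8 1 6 3 2 7 4

Chase each element through φ then ψ: 1 → 1 → 5; 2 → 3 → 9; 3 → 9 → 8; 4 → 4 → 1; 5 → 7 → 6; 6 → 6 → 3; 7 → 2 → 2; 8 → 5 → 7; 9 → 8 → 4.
So φψ in one-line form is 5 9 8 1 6 3 2 7 4.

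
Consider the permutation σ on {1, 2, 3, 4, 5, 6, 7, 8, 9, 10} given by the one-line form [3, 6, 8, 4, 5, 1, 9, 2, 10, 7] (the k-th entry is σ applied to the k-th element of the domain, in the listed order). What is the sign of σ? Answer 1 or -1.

In disjoint-cycle form the cycle lengths are 5, 3, 1, 1.
A cycle of length ℓ contributes ℓ−1 transpositions, so σ is a product of 4 + 2 = 6 transpositions — even.

1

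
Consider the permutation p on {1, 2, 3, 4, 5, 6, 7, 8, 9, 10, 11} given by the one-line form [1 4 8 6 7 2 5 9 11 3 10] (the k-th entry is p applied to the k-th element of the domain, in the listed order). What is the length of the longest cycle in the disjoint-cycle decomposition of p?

Decomposing into disjoint cycles gives (2, 4, 6)(3, 8, 9, 11, 10)(5, 7); the longest has length 5.

5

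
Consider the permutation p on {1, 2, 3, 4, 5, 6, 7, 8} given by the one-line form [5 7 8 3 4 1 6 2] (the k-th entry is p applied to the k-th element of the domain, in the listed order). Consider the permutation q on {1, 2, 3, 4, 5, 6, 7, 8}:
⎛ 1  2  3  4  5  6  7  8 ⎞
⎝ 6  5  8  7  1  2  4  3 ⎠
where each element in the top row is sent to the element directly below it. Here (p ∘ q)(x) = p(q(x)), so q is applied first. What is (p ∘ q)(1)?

1

First apply q: q(1) = 6, then p(6) = 1. Thus (p ∘ q)(1) = 1.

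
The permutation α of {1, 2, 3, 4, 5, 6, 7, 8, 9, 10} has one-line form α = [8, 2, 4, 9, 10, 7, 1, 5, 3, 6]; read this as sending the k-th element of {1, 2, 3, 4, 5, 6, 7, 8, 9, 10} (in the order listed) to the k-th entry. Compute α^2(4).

3

Tracing 4 → 9 → … returns to 4 after 3 steps, so 4 lies in a 3-cycle (3 4 9).
Stepping 2 places around the cycle: 4 → 9 → 3.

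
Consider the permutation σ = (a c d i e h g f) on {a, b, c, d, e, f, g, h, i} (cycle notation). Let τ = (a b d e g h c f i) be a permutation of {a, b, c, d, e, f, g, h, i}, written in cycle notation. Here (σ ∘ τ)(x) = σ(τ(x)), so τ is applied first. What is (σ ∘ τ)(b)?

i

τ(b) = d, then σ(d) = i; composing gives (σ ∘ τ)(b) = i.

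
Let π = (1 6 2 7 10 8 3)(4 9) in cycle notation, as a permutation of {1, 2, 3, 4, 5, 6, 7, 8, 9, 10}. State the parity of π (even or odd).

odd

The cycle lengths are 7, 2, 1.
A cycle of length ℓ contributes ℓ−1 transpositions, so π is a product of 6 + 1 = 7 transpositions — odd.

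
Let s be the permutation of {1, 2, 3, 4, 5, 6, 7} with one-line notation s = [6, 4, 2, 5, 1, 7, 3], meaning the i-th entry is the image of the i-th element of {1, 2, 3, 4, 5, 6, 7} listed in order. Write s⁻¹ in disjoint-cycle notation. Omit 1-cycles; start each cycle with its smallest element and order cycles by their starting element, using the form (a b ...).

The cycle decomposition of s is (1 6 7 3 2 4 5).
The inverse reverses every cycle; in canonical form, s⁻¹ = (1 5 4 2 3 7 6).

(1 5 4 2 3 7 6)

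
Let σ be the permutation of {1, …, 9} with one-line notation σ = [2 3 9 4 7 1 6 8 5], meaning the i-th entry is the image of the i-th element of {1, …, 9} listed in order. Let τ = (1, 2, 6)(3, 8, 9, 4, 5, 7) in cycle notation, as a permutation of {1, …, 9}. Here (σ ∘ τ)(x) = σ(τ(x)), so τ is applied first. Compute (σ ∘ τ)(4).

First apply τ: τ(4) = 5, then σ(5) = 7. Thus (σ ∘ τ)(4) = 7.

7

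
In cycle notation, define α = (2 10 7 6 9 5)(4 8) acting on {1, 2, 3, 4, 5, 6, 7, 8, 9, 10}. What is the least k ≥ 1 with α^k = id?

The cycle type of α is (6, 2, 1, 1).
The order of α is the least common multiple of its cycle lengths: lcm(6, 2) = 6.

6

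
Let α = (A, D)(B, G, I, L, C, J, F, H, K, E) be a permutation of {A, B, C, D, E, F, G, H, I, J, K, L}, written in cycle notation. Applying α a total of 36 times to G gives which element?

H

G lies in the 10-cycle (B, G, I, L, C, J, F, H, K, E).
Since the cycle has length 10, α^36 acts on it the same as α^6 (36 mod 10 = 6).
Stepping 6 places around the cycle: G → I → L → C → J → F → H.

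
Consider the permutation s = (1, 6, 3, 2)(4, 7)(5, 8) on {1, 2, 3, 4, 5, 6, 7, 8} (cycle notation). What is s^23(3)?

3 lies in the 4-cycle (1, 6, 3, 2).
Since the cycle has length 4, s^23 acts on it the same as s^3 (23 mod 4 = 3).
Advancing 3 steps from 3: 3 → 2 → 1 → 6.

6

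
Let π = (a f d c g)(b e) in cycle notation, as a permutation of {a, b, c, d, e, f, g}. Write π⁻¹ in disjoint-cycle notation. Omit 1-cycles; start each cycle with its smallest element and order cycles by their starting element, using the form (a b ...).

(a g c d f)(b e)

The inverse reverses each cycle.
After reversing and putting each cycle's least element first, π⁻¹ = (a g c d f)(b e).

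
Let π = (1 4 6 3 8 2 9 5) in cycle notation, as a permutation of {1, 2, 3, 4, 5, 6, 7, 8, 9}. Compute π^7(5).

9

5 lies in the 8-cycle (1 4 6 3 8 2 9 5).
Advancing 7 steps from 5: 5 → 1 → 4 → 6 → 3 → 8 → 2 → 9.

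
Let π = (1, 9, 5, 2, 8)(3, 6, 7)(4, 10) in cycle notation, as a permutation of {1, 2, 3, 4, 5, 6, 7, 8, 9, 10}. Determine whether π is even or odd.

The cycle lengths are 5, 3, 2.
A cycle of length ℓ contributes ℓ−1 transpositions, so π is a product of 4 + 2 + 1 = 7 transpositions — odd.

odd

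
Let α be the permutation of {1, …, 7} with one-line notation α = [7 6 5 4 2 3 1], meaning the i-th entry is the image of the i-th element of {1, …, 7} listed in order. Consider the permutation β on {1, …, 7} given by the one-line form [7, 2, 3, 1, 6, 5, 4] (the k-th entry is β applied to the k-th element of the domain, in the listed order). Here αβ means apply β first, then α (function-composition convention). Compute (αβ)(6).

(αβ)(6) = α(β(6)). β(6) = 5, then α(5) = 2. So (αβ)(6) = 2.

2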